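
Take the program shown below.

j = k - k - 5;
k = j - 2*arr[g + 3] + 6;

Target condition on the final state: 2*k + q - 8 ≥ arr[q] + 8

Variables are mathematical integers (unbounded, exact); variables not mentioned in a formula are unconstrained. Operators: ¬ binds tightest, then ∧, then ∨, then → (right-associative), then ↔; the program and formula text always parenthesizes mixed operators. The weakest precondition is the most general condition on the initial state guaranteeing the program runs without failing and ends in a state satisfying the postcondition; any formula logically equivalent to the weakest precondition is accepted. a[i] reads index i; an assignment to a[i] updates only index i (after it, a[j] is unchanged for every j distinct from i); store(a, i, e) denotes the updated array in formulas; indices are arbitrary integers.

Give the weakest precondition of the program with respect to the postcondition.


Working backward. After the program, the postcondition 2*k + q - 8 ≥ arr[q] + 8 must hold; in canonical form it is 2*k + q ≥ arr[q] + 16.
Before k := j - 2*arr[g + 3] + 6: 2*j + q ≥ 4*arr[g + 3] + arr[q] + 4
Before j := k - k - 5: q ≥ 4*arr[g + 3] + arr[q] + 14
Answer: WP = q ≥ 4*arr[g + 3] + arr[q] + 14


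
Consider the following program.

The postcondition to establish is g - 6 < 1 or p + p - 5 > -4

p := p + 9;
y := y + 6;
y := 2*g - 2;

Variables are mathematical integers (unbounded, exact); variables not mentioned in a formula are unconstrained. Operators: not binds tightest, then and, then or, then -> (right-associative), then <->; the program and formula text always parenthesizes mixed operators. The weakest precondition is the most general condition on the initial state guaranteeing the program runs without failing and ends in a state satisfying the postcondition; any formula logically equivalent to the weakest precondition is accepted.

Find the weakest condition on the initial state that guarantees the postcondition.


Working backward. After the program, the postcondition g - 6 < 1 or p + p - 5 > -4 must hold; in canonical form it is g < 7 or 2*p > 1.
Before y := 2*g - 2: g < 7 or 2*p > 1
Before y := y + 6: g < 7 or 2*p > 1
Before p := p + 9: g < 7 or 2*p > -17
Answer: WP = g < 7 or 2*p > -17


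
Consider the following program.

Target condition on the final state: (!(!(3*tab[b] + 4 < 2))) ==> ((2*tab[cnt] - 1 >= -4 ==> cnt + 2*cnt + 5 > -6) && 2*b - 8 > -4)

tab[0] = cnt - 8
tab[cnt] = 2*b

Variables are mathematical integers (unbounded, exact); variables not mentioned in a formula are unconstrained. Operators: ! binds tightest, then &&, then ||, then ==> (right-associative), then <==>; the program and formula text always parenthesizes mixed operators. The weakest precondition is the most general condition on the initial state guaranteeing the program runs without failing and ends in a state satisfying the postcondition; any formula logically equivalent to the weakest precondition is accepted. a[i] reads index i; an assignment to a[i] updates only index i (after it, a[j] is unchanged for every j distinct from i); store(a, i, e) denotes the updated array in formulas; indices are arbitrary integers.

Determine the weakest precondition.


Working backward. After the program, the postcondition (!(!(3*tab[b] + 4 < 2))) ==> ((2*tab[cnt] - 1 >= -4 ==> cnt + 2*cnt + 5 > -6) && 2*b - 8 > -4) must hold; in canonical form it is 3*tab[b] < -2 ==> ((2*tab[cnt] >= -3 ==> 3*cnt > -11) && 2*b > 4).
Before tab[cnt] := 2*b: 3*store(tab, cnt, 2*b)[b] < -2 ==> ((2*store(tab, cnt, 2*b)[cnt] >= -3 ==> 3*cnt > -11) && 2*b > 4)
Before tab[0] := cnt - 8: 3*store(store(tab, 0, cnt - 8), cnt, 2*b)[b] < -2 ==> ((2*store(store(tab, 0, cnt - 8), cnt, 2*b)[cnt] >= -3 ==> 3*cnt > -11) && 2*b > 4)
Answer: WP = 3*store(store(tab, 0, cnt - 8), cnt, 2*b)[b] < -2 ==> ((2*store(store(tab, 0, cnt - 8), cnt, 2*b)[cnt] >= -3 ==> 3*cnt > -11) && 2*b > 4)


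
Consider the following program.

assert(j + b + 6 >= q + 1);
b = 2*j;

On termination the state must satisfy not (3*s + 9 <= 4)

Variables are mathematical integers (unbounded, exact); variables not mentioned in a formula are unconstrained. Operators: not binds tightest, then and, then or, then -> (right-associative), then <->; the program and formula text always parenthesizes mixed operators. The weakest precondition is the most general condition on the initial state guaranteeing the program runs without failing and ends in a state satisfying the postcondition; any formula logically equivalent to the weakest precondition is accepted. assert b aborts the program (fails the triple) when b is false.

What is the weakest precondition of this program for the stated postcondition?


Working backward. After the program, the postcondition not (3*s + 9 <= 4) must hold; in canonical form it is not (3*s <= -5).
Before b := 2*j: not (3*s <= -5)
Before assert j + b + 6 >= q + 1: b + j >= q - 5 and (not (3*s <= -5))
Answer: WP = b + j >= q - 5 and (not (3*s <= -5))


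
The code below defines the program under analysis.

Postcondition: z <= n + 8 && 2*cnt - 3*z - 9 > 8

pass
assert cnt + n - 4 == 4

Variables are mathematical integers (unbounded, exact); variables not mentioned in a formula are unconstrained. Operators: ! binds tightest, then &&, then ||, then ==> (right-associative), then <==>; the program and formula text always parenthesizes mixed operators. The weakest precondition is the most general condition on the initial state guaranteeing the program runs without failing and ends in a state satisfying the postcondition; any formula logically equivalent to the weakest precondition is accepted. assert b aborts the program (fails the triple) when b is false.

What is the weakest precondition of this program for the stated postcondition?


Working backward. After the program, the postcondition z <= n + 8 && 2*cnt - 3*z - 9 > 8 must hold; in canonical form it is z <= n + 8 && 2*cnt > 3*z + 17.
Before assert cnt + n - 4 == 4: cnt + n == 8 && z <= n + 8 && 2*cnt > 3*z + 17
Before skip: cnt + n == 8 && z <= n + 8 && 2*cnt > 3*z + 17
Answer: WP = cnt + n == 8 && z <= n + 8 && 2*cnt > 3*z + 17


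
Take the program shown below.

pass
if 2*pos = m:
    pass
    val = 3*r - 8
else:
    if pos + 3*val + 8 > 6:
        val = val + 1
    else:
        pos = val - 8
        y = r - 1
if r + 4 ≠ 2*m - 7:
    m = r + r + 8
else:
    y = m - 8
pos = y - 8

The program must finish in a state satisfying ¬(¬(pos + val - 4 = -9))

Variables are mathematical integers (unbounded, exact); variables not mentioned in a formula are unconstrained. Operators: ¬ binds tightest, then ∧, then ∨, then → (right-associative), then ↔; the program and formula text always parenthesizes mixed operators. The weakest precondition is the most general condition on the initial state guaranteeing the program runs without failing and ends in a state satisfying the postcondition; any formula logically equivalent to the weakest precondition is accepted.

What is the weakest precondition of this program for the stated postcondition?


Working backward. After the program, the postcondition ¬(¬(pos + val - 4 = -9)) must hold; in canonical form it is pos + val = -5.
Before pos := y - 8: val + y = 3
Then branch requires val + y = 3; else branch requires m + val = 11.
Before the if: (r ≠ 2*m - 11 → val + y = 3) ∧ ((¬(r ≠ 2*m - 11)) → m + val = 11)
Then branch requires (r ≠ 2*m - 11 → 3*r + y = 11) ∧ ((¬(r ≠ 2*m - 11)) → m + 3*r = 19); else branch requires (pos + 3*val > -2 → ((r ≠ 2*m - 11 → val + y = 2) ∧ ((¬(r ≠ 2*m - 11)) → m + val = 10))) ∧ ((¬(pos + 3*val > -2)) → ((r ≠ 2*m - 11 → r + val = 4) ∧ ((¬(r ≠ 2*m - 11)) → m + val = 11))).
Before the if: (2*pos = m → ((r ≠ 2*m - 11 → 3*r + y = 11) ∧ ((¬(r ≠ 2*m - 11)) → m + 3*r = 19))) ∧ ((¬(2*pos = m)) → ((pos + 3*val > -2 → ((r ≠ 2*m - 11 → val + y = 2) ∧ ((¬(r ≠ 2*m - 11)) → m + val = 10))) ∧ ((¬(pos + 3*val > -2)) → ((r ≠ 2*m - 11 → r + val = 4) ∧ ((¬(r ≠ 2*m - 11)) → m + val = 11)))))
Before skip: (2*pos = m → ((r ≠ 2*m - 11 → 3*r + y = 11) ∧ ((¬(r ≠ 2*m - 11)) → m + 3*r = 19))) ∧ ((¬(2*pos = m)) → ((pos + 3*val > -2 → ((r ≠ 2*m - 11 → val + y = 2) ∧ ((¬(r ≠ 2*m - 11)) → m + val = 10))) ∧ ((¬(pos + 3*val > -2)) → ((r ≠ 2*m - 11 → r + val = 4) ∧ ((¬(r ≠ 2*m - 11)) → m + val = 11)))))
Answer: WP = (2*pos = m → ((r ≠ 2*m - 11 → 3*r + y = 11) ∧ ((¬(r ≠ 2*m - 11)) → m + 3*r = 19))) ∧ ((¬(2*pos = m)) → ((pos + 3*val > -2 → ((r ≠ 2*m - 11 → val + y = 2) ∧ ((¬(r ≠ 2*m - 11)) → m + val = 10))) ∧ ((¬(pos + 3*val > -2)) → ((r ≠ 2*m - 11 → r + val = 4) ∧ ((¬(r ≠ 2*m - 11)) → m + val = 11)))))


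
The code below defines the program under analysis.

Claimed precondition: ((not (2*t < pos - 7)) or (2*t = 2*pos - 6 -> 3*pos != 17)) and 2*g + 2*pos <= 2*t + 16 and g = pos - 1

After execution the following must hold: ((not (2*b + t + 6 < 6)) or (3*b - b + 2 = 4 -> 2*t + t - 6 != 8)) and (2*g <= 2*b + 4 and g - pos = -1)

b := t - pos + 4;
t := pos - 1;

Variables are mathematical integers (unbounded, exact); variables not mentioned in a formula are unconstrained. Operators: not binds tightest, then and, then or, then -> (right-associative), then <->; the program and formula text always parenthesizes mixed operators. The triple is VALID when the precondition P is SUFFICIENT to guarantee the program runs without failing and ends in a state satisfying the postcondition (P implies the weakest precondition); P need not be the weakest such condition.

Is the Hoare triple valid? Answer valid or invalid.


Working backward. After the program, the postcondition ((not (2*b + t + 6 < 6)) or (3*b - b + 2 = 4 -> 2*t + t - 6 != 8)) and (2*g <= 2*b + 4 and g - pos = -1) must hold; in canonical form it is ((not (2*b + t < 0)) or (2*b = 2 -> 3*t != 14)) and 2*g <= 2*b + 4 and g = pos - 1.
Before t := pos - 1: ((not (2*b + pos < 1)) or (2*b = 2 -> 3*pos != 17)) and 2*g <= 2*b + 4 and g = pos - 1
Before b := t - pos + 4: ((not (2*t < pos - 7)) or (2*t = 2*pos - 6 -> 3*pos != 17)) and 2*g + 2*pos <= 2*t + 12 and g = pos - 1
The weakest precondition is ((not (2*t < pos - 7)) or (2*t = 2*pos - 6 -> 3*pos != 17)) and 2*g + 2*pos <= 2*t + 12 and g = pos - 1.
Check whether ((not (2*t < pos - 7)) or (2*t = 2*pos - 6 -> 3*pos != 17)) and 2*g + 2*pos <= 2*t + 16 and g = pos - 1 implies it.
Countermodel: at the initial state g = 3, pos = 4, t = 0, the precondition holds but the weakest precondition fails.
Answer: invalid


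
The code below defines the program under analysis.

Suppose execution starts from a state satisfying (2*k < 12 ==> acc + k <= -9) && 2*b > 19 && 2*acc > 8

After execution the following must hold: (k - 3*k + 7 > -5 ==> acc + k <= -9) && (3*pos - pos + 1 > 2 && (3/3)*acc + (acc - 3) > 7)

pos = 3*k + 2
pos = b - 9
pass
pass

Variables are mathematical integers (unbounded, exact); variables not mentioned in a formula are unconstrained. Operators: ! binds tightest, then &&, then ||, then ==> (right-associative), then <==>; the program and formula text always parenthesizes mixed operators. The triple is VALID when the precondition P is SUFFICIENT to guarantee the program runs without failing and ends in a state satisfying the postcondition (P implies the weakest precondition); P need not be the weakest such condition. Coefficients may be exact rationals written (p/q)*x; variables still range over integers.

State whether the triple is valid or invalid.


Working backward. After the program, the postcondition (k - 3*k + 7 > -5 ==> acc + k <= -9) && (3*pos - pos + 1 > 2 && (3/3)*acc + (acc - 3) > 7) must hold; in canonical form it is (2*k < 12 ==> acc + k <= -9) && 2*pos > 1 && 2*acc > 10.
Before skip: (2*k < 12 ==> acc + k <= -9) && 2*pos > 1 && 2*acc > 10
Before skip: (2*k < 12 ==> acc + k <= -9) && 2*pos > 1 && 2*acc > 10
Before pos := b - 9: (2*k < 12 ==> acc + k <= -9) && 2*b > 19 && 2*acc > 10
Before pos := 3*k + 2: (2*k < 12 ==> acc + k <= -9) && 2*b > 19 && 2*acc > 10
The weakest precondition is (2*k < 12 ==> acc + k <= -9) && 2*b > 19 && 2*acc > 10.
Check whether (2*k < 12 ==> acc + k <= -9) && 2*b > 19 && 2*acc > 8 implies it.
Countermodel: at the initial state acc = 5, b = 10, k = 6, the precondition holds but the weakest precondition fails.
Answer: invalid


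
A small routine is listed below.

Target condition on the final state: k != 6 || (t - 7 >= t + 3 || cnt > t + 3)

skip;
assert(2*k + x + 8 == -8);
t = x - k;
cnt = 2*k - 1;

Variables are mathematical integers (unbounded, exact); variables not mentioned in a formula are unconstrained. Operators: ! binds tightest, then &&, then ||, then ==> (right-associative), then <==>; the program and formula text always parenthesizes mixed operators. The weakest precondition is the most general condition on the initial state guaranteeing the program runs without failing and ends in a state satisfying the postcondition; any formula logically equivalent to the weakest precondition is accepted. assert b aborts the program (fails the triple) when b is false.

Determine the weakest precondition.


Working backward. After the program, the postcondition k != 6 || (t - 7 >= t + 3 || cnt > t + 3) must hold; in canonical form it is k != 6 || cnt > t + 3.
Before cnt := 2*k - 1: k != 6 || 2*k > t + 4
Before t := x - k: k != 6 || 3*k > x + 4
Before assert 2*k + x + 8 == -8: 2*k + x == -16 && (k != 6 || 3*k > x + 4)
Before skip: 2*k + x == -16 && (k != 6 || 3*k > x + 4)
Answer: WP = 2*k + x == -16 && (k != 6 || 3*k > x + 4)


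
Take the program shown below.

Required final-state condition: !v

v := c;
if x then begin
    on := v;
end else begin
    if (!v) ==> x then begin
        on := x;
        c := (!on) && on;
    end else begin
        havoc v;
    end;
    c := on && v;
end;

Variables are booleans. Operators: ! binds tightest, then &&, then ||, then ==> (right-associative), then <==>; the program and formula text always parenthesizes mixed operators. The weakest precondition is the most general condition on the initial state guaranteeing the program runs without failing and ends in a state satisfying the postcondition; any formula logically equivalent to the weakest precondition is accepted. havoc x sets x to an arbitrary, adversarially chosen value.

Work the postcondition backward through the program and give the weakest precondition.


Working backward. After the program, !v must hold.
Then branch requires !v; else branch requires (((!v) ==> x) ==> (!v)) && ((!v) ==> x).
Before the if: (x ==> (!v)) && ((!x) ==> ((((!v) ==> x) ==> (!v)) && ((!v) ==> x)))
Before v := c: (x ==> (!c)) && ((!x) ==> ((((!c) ==> x) ==> (!c)) && ((!c) ==> x)))
Answer: WP = (x ==> (!c)) && ((!x) ==> ((((!c) ==> x) ==> (!c)) && ((!c) ==> x)))


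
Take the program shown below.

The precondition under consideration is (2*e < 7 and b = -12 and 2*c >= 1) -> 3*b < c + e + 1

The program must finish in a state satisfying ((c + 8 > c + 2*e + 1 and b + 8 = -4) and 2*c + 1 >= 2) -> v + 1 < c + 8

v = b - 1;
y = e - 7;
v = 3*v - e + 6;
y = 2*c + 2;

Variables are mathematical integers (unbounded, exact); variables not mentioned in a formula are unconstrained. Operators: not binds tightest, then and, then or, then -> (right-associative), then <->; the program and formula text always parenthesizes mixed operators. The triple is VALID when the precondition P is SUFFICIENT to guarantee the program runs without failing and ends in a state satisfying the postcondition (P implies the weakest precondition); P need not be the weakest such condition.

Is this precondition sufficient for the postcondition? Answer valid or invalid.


Working backward. After the program, the postcondition ((c + 8 > c + 2*e + 1 and b + 8 = -4) and 2*c + 1 >= 2) -> v + 1 < c + 8 must hold; in canonical form it is (2*e < 7 and b = -12 and 2*c >= 1) -> v < c + 7.
Before y := 2*c + 2: (2*e < 7 and b = -12 and 2*c >= 1) -> v < c + 7
Before v := 3*v - e + 6: (2*e < 7 and b = -12 and 2*c >= 1) -> 3*v < c + e + 1
Before y := e - 7: (2*e < 7 and b = -12 and 2*c >= 1) -> 3*v < c + e + 1
Before v := b - 1: (2*e < 7 and b = -12 and 2*c >= 1) -> 3*b < c + e + 4
The weakest precondition is (2*e < 7 and b = -12 and 2*c >= 1) -> 3*b < c + e + 4.
Check whether (2*e < 7 and b = -12 and 2*c >= 1) -> 3*b < c + e + 1 implies it.
Every state satisfying the precondition satisfies the weakest precondition: the implication holds.
Answer: valid


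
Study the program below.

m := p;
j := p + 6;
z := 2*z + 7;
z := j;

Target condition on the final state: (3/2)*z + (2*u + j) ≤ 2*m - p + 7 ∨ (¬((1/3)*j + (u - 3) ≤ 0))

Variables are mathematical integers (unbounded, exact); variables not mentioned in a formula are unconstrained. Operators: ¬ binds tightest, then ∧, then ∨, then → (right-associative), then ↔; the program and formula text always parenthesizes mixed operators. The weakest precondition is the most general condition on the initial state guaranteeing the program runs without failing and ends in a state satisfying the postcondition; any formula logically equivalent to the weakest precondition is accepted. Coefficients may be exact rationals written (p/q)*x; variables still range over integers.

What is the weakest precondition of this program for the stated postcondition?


Working backward. After the program, the postcondition (3/2)*z + (2*u + j) ≤ 2*m - p + 7 ∨ (¬((1/3)*j + (u - 3) ≤ 0)) must hold; in canonical form it is j + p + 2*u + (3/2)*z ≤ 2*m + 7 ∨ (¬((1/3)*j + u ≤ 3)).
Before z := j: (5/2)*j + p + 2*u ≤ 2*m + 7 ∨ (¬((1/3)*j + u ≤ 3))
Before z := 2*z + 7: (5/2)*j + p + 2*u ≤ 2*m + 7 ∨ (¬((1/3)*j + u ≤ 3))
Before j := p + 6: (7/2)*p + 2*u ≤ 2*m - 8 ∨ (¬((1/3)*p + u ≤ 1))
Before m := p: (3/2)*p + 2*u ≤ -8 ∨ (¬((1/3)*p + u ≤ 1))
Answer: WP = (3/2)*p + 2*u ≤ -8 ∨ (¬((1/3)*p + u ≤ 1))


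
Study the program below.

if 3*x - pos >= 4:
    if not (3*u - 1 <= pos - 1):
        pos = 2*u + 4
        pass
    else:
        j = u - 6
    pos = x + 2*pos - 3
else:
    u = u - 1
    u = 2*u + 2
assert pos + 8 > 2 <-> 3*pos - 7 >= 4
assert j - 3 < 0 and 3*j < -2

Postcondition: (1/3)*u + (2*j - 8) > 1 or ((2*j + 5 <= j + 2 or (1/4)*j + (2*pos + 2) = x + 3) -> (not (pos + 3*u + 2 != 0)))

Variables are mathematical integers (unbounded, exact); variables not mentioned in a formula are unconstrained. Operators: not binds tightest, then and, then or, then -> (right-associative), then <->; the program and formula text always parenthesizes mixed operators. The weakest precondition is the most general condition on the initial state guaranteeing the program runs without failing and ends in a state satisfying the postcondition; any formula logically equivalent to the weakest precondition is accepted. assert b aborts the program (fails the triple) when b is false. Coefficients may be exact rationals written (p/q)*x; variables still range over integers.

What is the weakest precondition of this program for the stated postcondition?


Working backward. After the program, the postcondition (1/3)*u + (2*j - 8) > 1 or ((2*j + 5 <= j + 2 or (1/4)*j + (2*pos + 2) = x + 3) -> (not (pos + 3*u + 2 != 0))) must hold; in canonical form it is 2*j + (1/3)*u > 9 or ((j <= -3 or (1/4)*j + 2*pos = x + 1) -> (not (pos + 3*u != -2))).
Before assert j - 3 < 0 and 3*j < -2: j < 3 and 3*j < -2 and (2*j + (1/3)*u > 9 or ((j <= -3 or (1/4)*j + 2*pos = x + 1) -> (not (pos + 3*u != -2))))
Before assert pos + 8 > 2 <-> 3*pos - 7 >= 4: (pos > -6 <-> 3*pos >= 11) and j < 3 and 3*j < -2 and (2*j + (1/3)*u > 9 or ((j <= -3 or (1/4)*j + 2*pos = x + 1) -> (not (pos + 3*u != -2))))
Then branch requires ((not (3*u <= pos)) -> ((4*u + x > -11 <-> 12*u + 3*x >= -4) and j < 3 and 3*j < -2 and (2*j + (1/3)*u > 9 or ((j <= -3 or (1/4)*j + 8*u + x = -9) -> (not (7*u + x != -7)))))) and (3*u <= pos -> ((2*pos + x > -3 <-> 6*pos + 3*x >= 20) and u < 9 and 3*u < 16 and ((7/3)*u > 21 or ((u <= 3 or 4*pos + (1/4)*u + x = 17/2) -> (not (2*pos + 3*u + x != 1)))))); else branch requires (pos > -6 <-> 3*pos >= 11) and j < 3 and 3*j < -2 and (2*j + (2/3)*u > 9 or ((j <= -3 or (1/4)*j + 2*pos = x + 1) -> (not (pos + 6*u != -2)))).
Before the if: (3*x >= pos + 4 -> (((not (3*u <= pos)) -> ((4*u + x > -11 <-> 12*u + 3*x >= -4) and j < 3 and 3*j < -2 and (2*j + (1/3)*u > 9 or ((j <= -3 or (1/4)*j + 8*u + x = -9) -> (not (7*u + x != -7)))))) and (3*u <= pos -> ((2*pos + x > -3 <-> 6*pos + 3*x >= 20) and u < 9 and 3*u < 16 and ((7/3)*u > 21 or ((u <= 3 or 4*pos + (1/4)*u + x = 17/2) -> (not (2*pos + 3*u + x != 1)))))))) and ((not (3*x >= pos + 4)) -> ((pos > -6 <-> 3*pos >= 11) and j < 3 and 3*j < -2 and (2*j + (2/3)*u > 9 or ((j <= -3 or (1/4)*j + 2*pos = x + 1) -> (not (pos + 6*u != -2))))))
Answer: WP = (3*x >= pos + 4 -> (((not (3*u <= pos)) -> ((4*u + x > -11 <-> 12*u + 3*x >= -4) and j < 3 and 3*j < -2 and (2*j + (1/3)*u > 9 or ((j <= -3 or (1/4)*j + 8*u + x = -9) -> (not (7*u + x != -7)))))) and (3*u <= pos -> ((2*pos + x > -3 <-> 6*pos + 3*x >= 20) and u < 9 and 3*u < 16 and ((7/3)*u > 21 or ((u <= 3 or 4*pos + (1/4)*u + x = 17/2) -> (not (2*pos + 3*u + x != 1)))))))) and ((not (3*x >= pos + 4)) -> ((pos > -6 <-> 3*pos >= 11) and j < 3 and 3*j < -2 and (2*j + (2/3)*u > 9 or ((j <= -3 or (1/4)*j + 2*pos = x + 1) -> (not (pos + 6*u != -2))))))


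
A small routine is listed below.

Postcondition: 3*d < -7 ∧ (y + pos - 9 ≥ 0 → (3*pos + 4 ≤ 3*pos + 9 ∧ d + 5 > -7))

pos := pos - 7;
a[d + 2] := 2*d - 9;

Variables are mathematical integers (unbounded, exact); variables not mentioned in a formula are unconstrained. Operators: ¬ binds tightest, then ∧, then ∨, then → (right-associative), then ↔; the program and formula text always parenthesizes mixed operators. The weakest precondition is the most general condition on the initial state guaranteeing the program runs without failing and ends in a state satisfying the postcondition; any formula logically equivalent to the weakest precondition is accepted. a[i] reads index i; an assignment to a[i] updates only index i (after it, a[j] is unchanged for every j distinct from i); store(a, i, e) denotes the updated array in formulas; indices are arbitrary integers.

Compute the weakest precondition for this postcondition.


Working backward. After the program, the postcondition 3*d < -7 ∧ (y + pos - 9 ≥ 0 → (3*pos + 4 ≤ 3*pos + 9 ∧ d + 5 > -7)) must hold; in canonical form it is 3*d < -7 ∧ (pos + y ≥ 9 → d > -12).
Before a[d + 2] := 2*d - 9: 3*d < -7 ∧ (pos + y ≥ 9 → d > -12)
Before pos := pos - 7: 3*d < -7 ∧ (pos + y ≥ 16 → d > -12)
Answer: WP = 3*d < -7 ∧ (pos + y ≥ 16 → d > -12)


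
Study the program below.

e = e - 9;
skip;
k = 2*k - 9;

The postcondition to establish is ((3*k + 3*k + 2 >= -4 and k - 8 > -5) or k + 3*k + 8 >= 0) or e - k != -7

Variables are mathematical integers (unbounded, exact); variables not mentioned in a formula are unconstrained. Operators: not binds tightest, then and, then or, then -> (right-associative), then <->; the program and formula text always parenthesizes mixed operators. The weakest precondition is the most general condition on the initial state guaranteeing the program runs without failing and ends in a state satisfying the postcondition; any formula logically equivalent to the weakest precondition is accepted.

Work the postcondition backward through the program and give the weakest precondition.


Working backward. After the program, the postcondition ((3*k + 3*k + 2 >= -4 and k - 8 > -5) or k + 3*k + 8 >= 0) or e - k != -7 must hold; in canonical form it is (6*k >= -6 and k > 3) or 4*k >= -8 or e != k - 7.
Before k := 2*k - 9: (12*k >= 48 and 2*k > 12) or 8*k >= 28 or e != 2*k - 16
Before skip: (12*k >= 48 and 2*k > 12) or 8*k >= 28 or e != 2*k - 16
Before e := e - 9: (12*k >= 48 and 2*k > 12) or 8*k >= 28 or e != 2*k - 7
Answer: WP = (12*k >= 48 and 2*k > 12) or 8*k >= 28 or e != 2*k - 7


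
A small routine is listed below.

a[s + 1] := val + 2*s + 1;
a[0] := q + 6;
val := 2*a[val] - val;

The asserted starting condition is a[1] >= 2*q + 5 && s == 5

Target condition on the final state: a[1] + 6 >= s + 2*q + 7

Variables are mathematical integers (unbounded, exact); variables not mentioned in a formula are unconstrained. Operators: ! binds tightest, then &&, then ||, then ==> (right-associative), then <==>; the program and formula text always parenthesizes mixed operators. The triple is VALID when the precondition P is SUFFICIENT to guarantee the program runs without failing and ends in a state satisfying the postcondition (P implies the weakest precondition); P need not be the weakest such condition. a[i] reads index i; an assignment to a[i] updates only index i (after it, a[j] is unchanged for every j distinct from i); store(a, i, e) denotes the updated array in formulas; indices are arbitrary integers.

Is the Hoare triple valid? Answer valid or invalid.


Working backward. After the program, the postcondition a[1] + 6 >= s + 2*q + 7 must hold; in canonical form it is a[1] >= 2*q + s + 1.
Before val := 2*a[val] - val: a[1] >= 2*q + s + 1
Before a[0] := q + 6: a[1] >= 2*q + s + 1
Before a[s + 1] := val + 2*s + 1: store(a, s + 1, 2*s + val + 1)[1] >= 2*q + s + 1
The weakest precondition is store(a, s + 1, 2*s + val + 1)[1] >= 2*q + s + 1.
Check whether a[1] >= 2*q + 5 && s == 5 implies it.
Countermodel: at the initial state a = {[1] = 5, [6] = 5, elsewhere 5}, q = 0, s = 5, val = 0, the precondition holds but the weakest precondition fails.
Answer: invalid


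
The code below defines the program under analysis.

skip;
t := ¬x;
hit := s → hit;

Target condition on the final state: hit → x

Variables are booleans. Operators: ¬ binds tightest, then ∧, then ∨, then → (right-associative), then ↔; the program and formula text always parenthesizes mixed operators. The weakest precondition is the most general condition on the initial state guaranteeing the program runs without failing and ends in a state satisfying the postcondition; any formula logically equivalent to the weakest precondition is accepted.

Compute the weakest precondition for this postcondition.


Working backward. After the program, hit → x must hold.
Before hit := s → hit: (s → hit) → x
Before t := ¬x: (s → hit) → x
Before skip: (s → hit) → x
Answer: WP = (s → hit) → x


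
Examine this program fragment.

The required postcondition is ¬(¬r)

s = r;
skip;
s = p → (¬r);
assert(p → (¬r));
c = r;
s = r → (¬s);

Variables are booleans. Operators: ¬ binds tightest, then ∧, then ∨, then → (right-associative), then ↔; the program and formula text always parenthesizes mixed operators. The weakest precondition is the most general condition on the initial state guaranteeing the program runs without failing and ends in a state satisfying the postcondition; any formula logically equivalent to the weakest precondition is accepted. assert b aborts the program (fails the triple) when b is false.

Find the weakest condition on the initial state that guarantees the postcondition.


Working backward. After the program, the postcondition ¬(¬r) must hold; in canonical form it is r.
Before s := r → (¬s): r
Before c := r: r
Before assert p → (¬r): (p → (¬r)) ∧ r
Before s := p → (¬r): (p → (¬r)) ∧ r
Before skip: (p → (¬r)) ∧ r
Before s := r: (p → (¬r)) ∧ r
Answer: WP = (p → (¬r)) ∧ r


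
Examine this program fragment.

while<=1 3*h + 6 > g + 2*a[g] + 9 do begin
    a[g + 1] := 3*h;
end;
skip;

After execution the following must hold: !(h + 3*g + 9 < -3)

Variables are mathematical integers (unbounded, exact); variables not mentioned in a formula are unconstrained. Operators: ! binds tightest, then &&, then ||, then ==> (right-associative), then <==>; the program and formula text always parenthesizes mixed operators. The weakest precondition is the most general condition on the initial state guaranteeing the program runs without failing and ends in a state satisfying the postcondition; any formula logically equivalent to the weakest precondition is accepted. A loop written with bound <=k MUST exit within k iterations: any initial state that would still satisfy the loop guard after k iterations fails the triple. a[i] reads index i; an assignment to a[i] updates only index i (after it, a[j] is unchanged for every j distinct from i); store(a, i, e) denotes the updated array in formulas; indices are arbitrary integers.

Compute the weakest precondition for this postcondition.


Working backward. After the program, the postcondition !(h + 3*g + 9 < -3) must hold; in canonical form it is !(3*g + h < -12).
Before skip: !(3*g + h < -12)
Before the loop (bound <=1), unroll the exhaustion recursion (WP_0 = exit-now case; WP_j = one more guarded iteration, up to j = 1):
  WP_0: (!(3*h > 2*a[g] + g + 3)) && (!(3*g + h < -12))
  WP_1: (3*h > 2*a[g] + g + 3 ==> ((!(3*h > 2*store(a, g + 1, 3*h)[g] + g + 3)) && (!(3*g + h < -12)))) && ((!(3*h > 2*a[g] + g + 3)) ==> (!(3*g + h < -12)))
So before the loop: (3*h > 2*a[g] + g + 3 ==> ((!(3*h > 2*store(a, g + 1, 3*h)[g] + g + 3)) && (!(3*g + h < -12)))) && ((!(3*h > 2*a[g] + g + 3)) ==> (!(3*g + h < -12)))
Answer: WP = (3*h > 2*a[g] + g + 3 ==> ((!(3*h > 2*store(a, g + 1, 3*h)[g] + g + 3)) && (!(3*g + h < -12)))) && ((!(3*h > 2*a[g] + g + 3)) ==> (!(3*g + h < -12)))


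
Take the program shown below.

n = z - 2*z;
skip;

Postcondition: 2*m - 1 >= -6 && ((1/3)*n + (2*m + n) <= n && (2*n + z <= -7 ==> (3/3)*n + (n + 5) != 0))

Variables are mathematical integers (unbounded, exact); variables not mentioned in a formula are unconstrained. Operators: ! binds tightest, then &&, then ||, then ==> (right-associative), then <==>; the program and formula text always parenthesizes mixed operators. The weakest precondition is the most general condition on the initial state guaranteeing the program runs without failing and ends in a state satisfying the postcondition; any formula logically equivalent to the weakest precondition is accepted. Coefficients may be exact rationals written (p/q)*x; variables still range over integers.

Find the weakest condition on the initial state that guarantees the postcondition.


Working backward. After the program, the postcondition 2*m - 1 >= -6 && ((1/3)*n + (2*m + n) <= n && (2*n + z <= -7 ==> (3/3)*n + (n + 5) != 0)) must hold; in canonical form it is 2*m >= -5 && 2*m + (1/3)*n <= 0 && (2*n + z <= -7 ==> 2*n != -5).
Before skip: 2*m >= -5 && 2*m + (1/3)*n <= 0 && (2*n + z <= -7 ==> 2*n != -5)
Before n := z - 2*z: 2*m >= -5 && 2*m <= (1/3)*z && (z >= 7 ==> 2*z != 5)
Answer: WP = 2*m >= -5 && 2*m <= (1/3)*z && (z >= 7 ==> 2*z != 5)


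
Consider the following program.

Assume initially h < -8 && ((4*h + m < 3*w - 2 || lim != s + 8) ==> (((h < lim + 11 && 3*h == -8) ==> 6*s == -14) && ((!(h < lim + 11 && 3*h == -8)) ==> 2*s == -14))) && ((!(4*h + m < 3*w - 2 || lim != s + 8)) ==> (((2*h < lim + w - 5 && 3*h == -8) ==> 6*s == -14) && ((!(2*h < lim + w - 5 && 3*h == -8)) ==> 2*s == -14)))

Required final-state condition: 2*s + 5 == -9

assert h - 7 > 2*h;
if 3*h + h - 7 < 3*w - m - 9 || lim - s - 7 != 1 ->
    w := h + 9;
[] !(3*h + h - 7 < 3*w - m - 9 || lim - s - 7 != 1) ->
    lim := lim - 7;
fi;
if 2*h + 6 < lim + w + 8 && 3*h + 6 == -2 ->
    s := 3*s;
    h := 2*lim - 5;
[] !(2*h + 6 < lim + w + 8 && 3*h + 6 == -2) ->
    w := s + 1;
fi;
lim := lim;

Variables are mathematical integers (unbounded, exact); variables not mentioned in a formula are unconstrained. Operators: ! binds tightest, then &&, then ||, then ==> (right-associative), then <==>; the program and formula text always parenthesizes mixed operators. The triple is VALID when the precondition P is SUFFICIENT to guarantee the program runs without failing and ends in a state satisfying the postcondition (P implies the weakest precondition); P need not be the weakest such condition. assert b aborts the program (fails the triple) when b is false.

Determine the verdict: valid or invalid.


Working backward. After the program, the postcondition 2*s + 5 == -9 must hold; in canonical form it is 2*s == -14.
Before lim := lim: 2*s == -14
Then branch requires 6*s == -14; else branch requires 2*s == -14.
Before the if: ((2*h < lim + w + 2 && 3*h == -8) ==> 6*s == -14) && ((!(2*h < lim + w + 2 && 3*h == -8)) ==> 2*s == -14)
Then branch requires ((h < lim + 11 && 3*h == -8) ==> 6*s == -14) && ((!(h < lim + 11 && 3*h == -8)) ==> 2*s == -14); else branch requires ((2*h < lim + w - 5 && 3*h == -8) ==> 6*s == -14) && ((!(2*h < lim + w - 5 && 3*h == -8)) ==> 2*s == -14).
Before the if: ((4*h + m < 3*w - 2 || lim != s + 8) ==> (((h < lim + 11 && 3*h == -8) ==> 6*s == -14) && ((!(h < lim + 11 && 3*h == -8)) ==> 2*s == -14))) && ((!(4*h + m < 3*w - 2 || lim != s + 8)) ==> (((2*h < lim + w - 5 && 3*h == -8) ==> 6*s == -14) && ((!(2*h < lim + w - 5 && 3*h == -8)) ==> 2*s == -14)))
Before assert h - 7 > 2*h: h < -7 && ((4*h + m < 3*w - 2 || lim != s + 8) ==> (((h < lim + 11 && 3*h == -8) ==> 6*s == -14) && ((!(h < lim + 11 && 3*h == -8)) ==> 2*s == -14))) && ((!(4*h + m < 3*w - 2 || lim != s + 8)) ==> (((2*h < lim + w - 5 && 3*h == -8) ==> 6*s == -14) && ((!(2*h < lim + w - 5 && 3*h == -8)) ==> 2*s == -14)))
The weakest precondition is h < -7 && ((4*h + m < 3*w - 2 || lim != s + 8) ==> (((h < lim + 11 && 3*h == -8) ==> 6*s == -14) && ((!(h < lim + 11 && 3*h == -8)) ==> 2*s == -14))) && ((!(4*h + m < 3*w - 2 || lim != s + 8)) ==> (((2*h < lim + w - 5 && 3*h == -8) ==> 6*s == -14) && ((!(2*h < lim + w - 5 && 3*h == -8)) ==> 2*s == -14))).
Check whether h < -8 && ((4*h + m < 3*w - 2 || lim != s + 8) ==> (((h < lim + 11 && 3*h == -8) ==> 6*s == -14) && ((!(h < lim + 11 && 3*h == -8)) ==> 2*s == -14))) && ((!(4*h + m < 3*w - 2 || lim != s + 8)) ==> (((2*h < lim + w - 5 && 3*h == -8) ==> 6*s == -14) && ((!(2*h < lim + w - 5 && 3*h == -8)) ==> 2*s == -14))) implies it.
Every state satisfying the precondition satisfies the weakest precondition: the implication holds.
Answer: valid


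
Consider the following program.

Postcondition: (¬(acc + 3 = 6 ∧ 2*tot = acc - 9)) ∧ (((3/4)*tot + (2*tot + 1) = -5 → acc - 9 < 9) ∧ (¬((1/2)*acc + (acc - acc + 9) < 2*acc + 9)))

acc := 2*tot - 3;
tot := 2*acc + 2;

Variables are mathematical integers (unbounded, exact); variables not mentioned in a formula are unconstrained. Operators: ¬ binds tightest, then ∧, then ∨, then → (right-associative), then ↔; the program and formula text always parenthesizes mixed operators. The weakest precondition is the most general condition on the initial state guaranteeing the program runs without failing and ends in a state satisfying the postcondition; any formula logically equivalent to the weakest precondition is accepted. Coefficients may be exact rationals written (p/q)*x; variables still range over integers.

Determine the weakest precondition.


Working backward. After the program, the postcondition (¬(acc + 3 = 6 ∧ 2*tot = acc - 9)) ∧ (((3/4)*tot + (2*tot + 1) = -5 → acc - 9 < 9) ∧ (¬((1/2)*acc + (acc - acc + 9) < 2*acc + 9))) must hold; in canonical form it is (¬(acc = 3 ∧ 2*tot = acc - 9)) ∧ ((11/4)*tot = -6 → acc < 18) ∧ (¬((3/2)*acc > 0)).
Before tot := 2*acc + 2: (¬(acc = 3 ∧ 3*acc = -13)) ∧ ((11/2)*acc = -23/2 → acc < 18) ∧ (¬((3/2)*acc > 0))
Before acc := 2*tot - 3: (¬(2*tot = 6 ∧ 6*tot = -4)) ∧ (11*tot = 5 → 2*tot < 21) ∧ (¬(3*tot > 9/2))
Answer: WP = (¬(2*tot = 6 ∧ 6*tot = -4)) ∧ (11*tot = 5 → 2*tot < 21) ∧ (¬(3*tot > 9/2))


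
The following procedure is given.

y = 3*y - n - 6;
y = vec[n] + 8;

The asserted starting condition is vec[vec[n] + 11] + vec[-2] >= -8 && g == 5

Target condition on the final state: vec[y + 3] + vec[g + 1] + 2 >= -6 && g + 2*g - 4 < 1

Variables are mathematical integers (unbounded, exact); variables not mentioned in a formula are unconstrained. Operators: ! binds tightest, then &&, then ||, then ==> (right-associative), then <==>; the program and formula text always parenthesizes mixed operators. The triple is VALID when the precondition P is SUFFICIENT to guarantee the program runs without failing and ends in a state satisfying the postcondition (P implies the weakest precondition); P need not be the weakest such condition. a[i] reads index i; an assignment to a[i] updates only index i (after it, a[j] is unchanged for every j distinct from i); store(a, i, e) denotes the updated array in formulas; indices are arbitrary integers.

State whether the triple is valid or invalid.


Working backward. After the program, the postcondition vec[y + 3] + vec[g + 1] + 2 >= -6 && g + 2*g - 4 < 1 must hold; in canonical form it is vec[g + 1] + vec[y + 3] >= -8 && 3*g < 5.
Before y := vec[n] + 8: vec[vec[n] + 11] + vec[g + 1] >= -8 && 3*g < 5
Before y := 3*y - n - 6: vec[vec[n] + 11] + vec[g + 1] >= -8 && 3*g < 5
The weakest precondition is vec[vec[n] + 11] + vec[g + 1] >= -8 && 3*g < 5.
Check whether vec[vec[n] + 11] + vec[-2] >= -8 && g == 5 implies it.
Countermodel: at the initial state g = 5, n = 2, vec = {[-2] = 0, [2] = 17422, [6] = 17422, [17433] = 15215, elsewhere 17422}, the precondition holds but the weakest precondition fails.
Answer: invalid


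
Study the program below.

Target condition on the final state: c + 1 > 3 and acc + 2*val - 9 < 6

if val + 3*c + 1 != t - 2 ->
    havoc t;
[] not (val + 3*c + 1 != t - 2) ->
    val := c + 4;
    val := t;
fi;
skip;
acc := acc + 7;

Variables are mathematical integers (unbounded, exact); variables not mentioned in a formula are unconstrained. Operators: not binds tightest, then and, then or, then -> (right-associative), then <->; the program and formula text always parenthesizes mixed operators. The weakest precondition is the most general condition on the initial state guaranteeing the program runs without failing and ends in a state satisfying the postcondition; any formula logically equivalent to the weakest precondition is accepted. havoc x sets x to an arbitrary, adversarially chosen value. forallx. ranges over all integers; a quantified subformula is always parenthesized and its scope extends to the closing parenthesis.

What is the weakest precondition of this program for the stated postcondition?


Working backward. After the program, the postcondition c + 1 > 3 and acc + 2*val - 9 < 6 must hold; in canonical form it is c > 2 and acc + 2*val < 15.
Before acc := acc + 7: c > 2 and acc + 2*val < 8
Before skip: c > 2 and acc + 2*val < 8
Then branch requires c > 2 and acc + 2*val < 8; else branch requires c > 2 and acc + 2*t < 8.
Before the if: (3*c + val != t - 3 -> (c > 2 and acc + 2*val < 8)) and ((not (3*c + val != t - 3)) -> (c > 2 and acc + 2*t < 8))
Answer: WP = (3*c + val != t - 3 -> (c > 2 and acc + 2*val < 8)) and ((not (3*c + val != t - 3)) -> (c > 2 and acc + 2*t < 8))


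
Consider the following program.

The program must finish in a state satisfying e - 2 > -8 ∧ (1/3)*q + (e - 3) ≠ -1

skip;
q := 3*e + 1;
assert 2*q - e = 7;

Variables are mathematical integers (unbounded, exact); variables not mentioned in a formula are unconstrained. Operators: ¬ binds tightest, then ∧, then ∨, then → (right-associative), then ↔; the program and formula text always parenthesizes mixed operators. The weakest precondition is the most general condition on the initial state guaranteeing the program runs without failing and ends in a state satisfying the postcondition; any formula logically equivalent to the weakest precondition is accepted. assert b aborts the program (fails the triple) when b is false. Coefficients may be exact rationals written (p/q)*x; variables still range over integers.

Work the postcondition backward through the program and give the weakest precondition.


Working backward. After the program, the postcondition e - 2 > -8 ∧ (1/3)*q + (e - 3) ≠ -1 must hold; in canonical form it is e > -6 ∧ e + (1/3)*q ≠ 2.
Before assert 2*q - e = 7: 2*q = e + 7 ∧ e > -6 ∧ e + (1/3)*q ≠ 2
Before q := 3*e + 1: 5*e = 5 ∧ e > -6 ∧ 2*e ≠ 5/3
Before skip: 5*e = 5 ∧ e > -6 ∧ 2*e ≠ 5/3
Answer: WP = 5*e = 5 ∧ e > -6 ∧ 2*e ≠ 5/3


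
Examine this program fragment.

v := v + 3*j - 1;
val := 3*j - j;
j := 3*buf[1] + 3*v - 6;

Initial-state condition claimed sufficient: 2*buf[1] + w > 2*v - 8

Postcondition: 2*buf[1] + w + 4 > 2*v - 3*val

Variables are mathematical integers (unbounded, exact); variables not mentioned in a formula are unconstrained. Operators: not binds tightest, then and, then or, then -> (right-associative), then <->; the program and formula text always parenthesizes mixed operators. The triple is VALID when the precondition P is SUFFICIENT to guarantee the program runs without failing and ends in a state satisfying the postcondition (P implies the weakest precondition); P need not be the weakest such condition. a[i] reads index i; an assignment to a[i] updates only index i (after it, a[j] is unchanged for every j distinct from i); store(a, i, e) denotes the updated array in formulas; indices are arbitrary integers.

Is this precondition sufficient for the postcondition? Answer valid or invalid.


Working backward. After the program, the postcondition 2*buf[1] + w + 4 > 2*v - 3*val must hold; in canonical form it is 2*buf[1] + 3*val + w > 2*v - 4.
Before j := 3*buf[1] + 3*v - 6: 2*buf[1] + 3*val + w > 2*v - 4
Before val := 3*j - j: 2*buf[1] + 6*j + w > 2*v - 4
Before v := v + 3*j - 1: 2*buf[1] + w > 2*v - 6
The weakest precondition is 2*buf[1] + w > 2*v - 6.
Check whether 2*buf[1] + w > 2*v - 8 implies it.
Countermodel: at the initial state buf = {[1] = 0, elsewhere 0}, v = 0, w = -6, the precondition holds but the weakest precondition fails.
Answer: invalid
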